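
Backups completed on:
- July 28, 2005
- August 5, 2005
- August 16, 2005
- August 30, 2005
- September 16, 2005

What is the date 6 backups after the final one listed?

Gaps: 8, 11, 14, 17 days — each gap is 3 larger than the previous one.
Next gap: 20 days. September 16, 2005 + 20 days = October 6, 2005.
Next gap: 23 days. October 6, 2005 + 23 days = October 29, 2005.
Next gap: 26 days. October 29, 2005 + 26 days = November 24, 2005.
Next gap: 29 days. November 24, 2005 + 29 days = December 23, 2005.
Next gap: 32 days. December 23, 2005 + 32 days = January 24, 2006.
Next gap: 35 days. January 24, 2006 + 35 days = February 28, 2006.

February 28, 2006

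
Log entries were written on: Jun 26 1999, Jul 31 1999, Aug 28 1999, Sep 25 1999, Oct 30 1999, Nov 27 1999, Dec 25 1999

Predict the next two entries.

Every date is a Saturday; gaps 35, 28, 28, 35, 28, 28 days.
Each is the last Saturday of its month (at least one falls on the 29th or later, ruling out '4th Saturday').
Last Saturday of January 2000: Jan 29 2000.
Last Saturday of February 2000: Feb 26 2000.

Jan 29 2000, Feb 26 2000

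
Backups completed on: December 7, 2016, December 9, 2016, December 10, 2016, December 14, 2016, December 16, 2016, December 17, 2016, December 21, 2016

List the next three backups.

Every event lands on a Wednesday or Friday or Saturday (gaps cycle 2, 1, 4, 2, 1, 4).
So the schedule is: every Wednesday, Friday and Saturday.
The following Friday is December 23, 2016.
Next Saturday: December 24, 2016.
The following Wednesday is December 28, 2016.

December 23, 2016; December 24, 2016; December 28, 2016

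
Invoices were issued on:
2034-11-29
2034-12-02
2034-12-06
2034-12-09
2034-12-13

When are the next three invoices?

Every event lands on a Wednesday or Saturday (gaps cycle 3, 4, 3, 4).
So the schedule is: every Wednesday and Saturday.
The following Saturday is 2034-12-16.
Next Wednesday: 2034-12-20.
Next Saturday: 2034-12-23.

2034-12-16, 2034-12-20, 2034-12-23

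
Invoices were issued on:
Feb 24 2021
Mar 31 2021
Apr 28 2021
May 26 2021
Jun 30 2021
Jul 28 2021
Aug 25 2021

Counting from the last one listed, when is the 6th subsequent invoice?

Feb 23 2022

Every date is a Wednesday; gaps 35, 28, 28, 35, 28, 28 days.
Each is the last Wednesday of its month (at least one falls on the 29th or later, ruling out '4th Wednesday').
September 2021 ends with Wednesday Sep 29 2021.
October 2021 ends with Wednesday Oct 27 2021.
Last Wednesday of November 2021: Nov 24 2021.
Last Wednesday of December 2021: Dec 29 2021.
January 2022 ends with Wednesday Jan 26 2022.
Last Wednesday of February 2022: Feb 23 2022.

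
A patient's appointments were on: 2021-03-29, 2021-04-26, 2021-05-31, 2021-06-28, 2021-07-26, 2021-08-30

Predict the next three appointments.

2021-09-27, 2021-10-25, 2021-11-29

These are Mondays with 28, 35, 28, 28, 35-day gaps.
Each is the final Monday of its month — 2021-03-29 is past the 28th, so '4th Monday' doesn't fit.
September 2021 ends with Monday 2021-09-27.
October 2021 ends with Monday 2021-10-25.
November 2021 ends with Monday 2021-11-29.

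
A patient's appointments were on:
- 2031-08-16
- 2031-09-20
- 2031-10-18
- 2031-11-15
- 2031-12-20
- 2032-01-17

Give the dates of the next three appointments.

All dates are Saturdays, 35, 28, 28, 35, 28 days apart.
Specifically, the 3rd Saturday of each month.
3rd Saturday of February 2032: 2032-02-21.
3rd Saturday of March 2032: 2032-03-20.
3rd Saturday of April 2032: 2032-04-17.

2032-02-21, 2032-03-20, 2032-04-17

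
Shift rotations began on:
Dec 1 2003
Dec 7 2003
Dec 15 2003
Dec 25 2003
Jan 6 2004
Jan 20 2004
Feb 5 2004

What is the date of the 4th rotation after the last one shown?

Apr 29 2004

Intervals are 6, 8, 10, 12, 14, 16 days — an arithmetic progression with common difference 2.
Next gap: 18 days. Feb 5 2004 + 18 days = Feb 23 2004.
Next gap: 20 days. Feb 23 2004 + 20 days = Mar 14 2004.
Next gap: 22 days. Mar 14 2004 + 22 days = Apr 5 2004.
Next gap: 24 days. Apr 5 2004 + 24 days = Apr 29 2004.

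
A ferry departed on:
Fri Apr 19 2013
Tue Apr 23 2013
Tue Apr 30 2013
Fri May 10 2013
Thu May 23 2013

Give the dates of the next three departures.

Intervals are 4, 7, 10, 13 days — an arithmetic progression with common difference 3.
Next gap: 16 days. Thu May 23 2013 + 16 days = Sat Jun 8 2013.
Next gap: 19 days. Sat Jun 8 2013 + 19 days = Thu Jun 27 2013.
Next gap: 22 days. Thu Jun 27 2013 + 22 days = Fri Jul 19 2013.

Sat Jun 8 2013, Thu Jun 27 2013, Fri Jul 19 2013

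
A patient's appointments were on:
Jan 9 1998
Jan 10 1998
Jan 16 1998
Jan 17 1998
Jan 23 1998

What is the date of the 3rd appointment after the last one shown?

Jan 31 1998

The gap pattern 1, 6, 1, 6 repeats every 2 events.
These are the Fridays and Saturdays of each week.
Next Saturday: Jan 24 1998.
Next Friday: Jan 30 1998.
Next Saturday: Jan 31 1998.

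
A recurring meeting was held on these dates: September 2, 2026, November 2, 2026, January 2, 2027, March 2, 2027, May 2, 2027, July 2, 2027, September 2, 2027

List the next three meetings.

Each date is the 2nd; the gaps (61, 61, 59, 61, 61, 62) track the month lengths.
The rule is the 2nd of every 2 months.
Next: November 2027 → November 2, 2027.
January 2028: January 2, 2028.
Next: March 2028 → March 2, 2028.

November 2, 2027; January 2, 2028; March 2, 2028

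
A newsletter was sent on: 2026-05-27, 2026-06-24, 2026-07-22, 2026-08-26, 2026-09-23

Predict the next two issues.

All dates are Wednesdays, 28, 28, 35, 28 days apart.
Specifically, the 4th Wednesday of each month.
4th Wednesday of October 2026: 2026-10-28.
November 2026 — 4th Wednesday is 2026-11-25.

2026-10-28, 2026-11-25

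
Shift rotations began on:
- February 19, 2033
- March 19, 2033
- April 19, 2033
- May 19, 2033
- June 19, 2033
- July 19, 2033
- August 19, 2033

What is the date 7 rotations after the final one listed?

Each date is the 19th; the gaps (28, 31, 30, 31, 30, 31) track the month lengths.
The rule is the 19th of each month.
September 2033: September 19, 2033.
October 2033: October 19, 2033.
November 2033: November 19, 2033.
Next: December 2033 → December 19, 2033.
January 2034: January 19, 2034.
February 2034: February 19, 2034.
March 2034: March 19, 2034.

March 19, 2034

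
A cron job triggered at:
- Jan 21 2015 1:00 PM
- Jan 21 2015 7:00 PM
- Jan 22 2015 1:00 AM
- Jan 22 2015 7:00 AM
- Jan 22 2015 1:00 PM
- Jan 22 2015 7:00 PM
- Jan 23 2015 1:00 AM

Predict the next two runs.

Gaps: 6, 6, 6, 6, 6, 6 hours — each event is 6 hours after the previous one.
Jan 23 2015 1:00 AM + 6 h = Jan 23 2015 7:00 AM.
Jan 23 2015 7:00 AM + 6 h = Jan 23 2015 1:00 PM.

Jan 23 2015 7:00 AM, Jan 23 2015 1:00 PM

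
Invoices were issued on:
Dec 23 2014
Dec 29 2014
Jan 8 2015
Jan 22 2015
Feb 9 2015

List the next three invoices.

Gaps: 6, 10, 14, 18 days — each gap is 4 larger than the previous one.
Next gap: 22 days. Feb 9 2015 + 22 days = Mar 3 2015.
Next gap: 26 days. Mar 3 2015 + 26 days = Mar 29 2015.
Next gap: 30 days. Mar 29 2015 + 30 days = Apr 28 2015.

Mar 3 2015, Mar 29 2015, Apr 28 2015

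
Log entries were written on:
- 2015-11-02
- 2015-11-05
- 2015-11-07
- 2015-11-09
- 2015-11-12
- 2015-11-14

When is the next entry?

Gaps: 3, 2, 2, 3, 2 days — not constant, but cyclic with period 3.
The events fall on every Monday, Thursday and Saturday.
The following Monday is 2015-11-16.

2015-11-16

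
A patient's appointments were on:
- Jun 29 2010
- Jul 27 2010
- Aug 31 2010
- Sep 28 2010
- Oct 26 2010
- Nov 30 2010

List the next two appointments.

Dec 28 2010, Jan 25 2011

All Tuesdays; the gaps (28, 35, 28, 28, 35) vary with month length.
This is the last Tuesday of each month.
Last Tuesday of December 2010: Dec 28 2010.
January 2011 ends with Tuesday Jan 25 2011.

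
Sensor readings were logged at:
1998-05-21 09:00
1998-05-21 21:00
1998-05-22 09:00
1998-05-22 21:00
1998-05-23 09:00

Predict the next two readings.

1998-05-23 21:00, 1998-05-24 09:00

Gaps: 12, 12, 12, 12 hours — each event is 12 hours after the previous one.
1998-05-23 09:00 + 12 h = 1998-05-23 21:00.
1998-05-23 21:00 + 12 h = 1998-05-24 09:00.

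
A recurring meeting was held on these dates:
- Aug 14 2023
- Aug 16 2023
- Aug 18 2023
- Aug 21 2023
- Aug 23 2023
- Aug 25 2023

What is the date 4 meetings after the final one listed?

Gaps: 2, 2, 3, 2, 2 days — not constant, but cyclic with period 3.
The events fall on every Monday, Wednesday and Friday.
Next Monday: Aug 28 2023.
Next Wednesday: Aug 30 2023.
Next Friday: Sep 1 2023.
Next Monday: Sep 4 2023.

Sep 4 2023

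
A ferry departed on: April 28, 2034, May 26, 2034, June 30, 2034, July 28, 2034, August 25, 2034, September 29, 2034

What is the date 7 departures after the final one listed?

April 27, 2035

All Fridays; the gaps (28, 35, 28, 28, 35) vary with month length.
This is the last Friday of each month.
Last Friday of October 2034: October 27, 2034.
Last Friday of November 2034: November 24, 2034.
Last Friday of December 2034: December 29, 2034.
Last Friday of January 2035: January 26, 2035.
Last Friday of February 2035: February 23, 2035.
March 2035 ends with Friday March 30, 2035.
April 2035 ends with Friday April 27, 2035.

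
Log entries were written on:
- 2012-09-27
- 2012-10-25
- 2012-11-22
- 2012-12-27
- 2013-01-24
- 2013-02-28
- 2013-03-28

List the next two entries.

All dates are Thursdays, 28, 28, 35, 28, 35, 28 days apart.
Specifically, the 4th Thursday of each month.
April 2013 — 4th Thursday is 2013-04-25.
May 2013 — 4th Thursday is 2013-05-23.

2013-04-25, 2013-05-23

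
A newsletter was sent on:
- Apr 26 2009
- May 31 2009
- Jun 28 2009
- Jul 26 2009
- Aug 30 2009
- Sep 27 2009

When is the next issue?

Oct 25 2009

All Sundays; the gaps (35, 28, 28, 35, 28) vary with month length.
This is the last Sunday of each month.
October 2009 ends with Sunday Oct 25 2009.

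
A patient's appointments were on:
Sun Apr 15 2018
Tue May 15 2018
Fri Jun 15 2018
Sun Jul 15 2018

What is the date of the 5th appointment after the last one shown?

Gaps: 30, 31, 30 days — not constant. Every event is on the 15th of the month.
Pattern: the 15th of each month.
August 2018: Wed Aug 15 2018.
Next: September 2018 → Sat Sep 15 2018.
October 2018: Mon Oct 15 2018.
November 2018: Thu Nov 15 2018.
Next: December 2018 → Sat Dec 15 2018.

Sat Dec 15 2018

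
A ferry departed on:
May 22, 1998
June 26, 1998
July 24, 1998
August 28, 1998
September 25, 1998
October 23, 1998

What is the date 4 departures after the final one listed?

February 26, 1999

Gaps: 35, 28, 35, 28, 28 days — a mix of 28 and 35. Every date is a Friday.
Each is the 4th Friday of its month.
November 1998 — 4th Friday is November 27, 1998.
December 1998 — 4th Friday is December 25, 1998.
4th Friday of January 1999: January 22, 1999.
4th Friday of February 1999: February 26, 1999.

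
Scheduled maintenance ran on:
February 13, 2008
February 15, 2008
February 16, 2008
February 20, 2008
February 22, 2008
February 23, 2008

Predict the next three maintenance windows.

Every event lands on a Wednesday or Friday or Saturday (gaps cycle 2, 1, 4, 2, 1).
So the schedule is: every Wednesday, Friday and Saturday.
Next Wednesday: February 27, 2008.
Next Friday: February 29, 2008.
The following Saturday is March 1, 2008.

February 27, 2008; February 29, 2008; March 1, 2008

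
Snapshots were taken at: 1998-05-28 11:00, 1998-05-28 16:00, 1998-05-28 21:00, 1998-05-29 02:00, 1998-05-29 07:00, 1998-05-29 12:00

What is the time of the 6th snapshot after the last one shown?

1998-05-30 18:00

The interval is a steady 5 hours (5, 5, 5, 5, 5).
1998-05-29 12:00 + 5 h = 1998-05-29 17:00.
1998-05-29 17:00 + 5 h = 1998-05-29 22:00.
1998-05-29 22:00 + 5 h = 1998-05-30 03:00.
1998-05-30 03:00 + 5 h = 1998-05-30 08:00.
1998-05-30 08:00 + 5 h = 1998-05-30 13:00.
1998-05-30 13:00 + 5 h = 1998-05-30 18:00.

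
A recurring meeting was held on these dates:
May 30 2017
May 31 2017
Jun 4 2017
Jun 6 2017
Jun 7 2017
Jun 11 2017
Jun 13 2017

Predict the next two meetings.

Every event lands on a Tuesday or Wednesday or Sunday (gaps cycle 1, 4, 2, 1, 4, 2).
So the schedule is: every Tuesday, Wednesday and Sunday.
The following Wednesday is Jun 14 2017.
Next Sunday: Jun 18 2017.

Jun 14 2017, Jun 18 2017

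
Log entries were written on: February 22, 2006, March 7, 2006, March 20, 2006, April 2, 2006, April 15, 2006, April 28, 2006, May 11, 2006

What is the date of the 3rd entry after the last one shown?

Gaps between consecutive events: 13, 13, 13, 13, 13, 13 days — a constant 13-day interval.
May 11, 2006 + 13 days = May 24, 2006.
May 24, 2006 + 13 days = June 6, 2006.
June 6, 2006 + 13 days = June 19, 2006.

June 19, 2006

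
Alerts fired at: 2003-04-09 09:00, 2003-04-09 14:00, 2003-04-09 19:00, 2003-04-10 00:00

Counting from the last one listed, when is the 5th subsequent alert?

2003-04-11 01:00

Gaps: 5, 5, 5 hours — each event is 5 hours after the previous one.
2003-04-10 00:00 + 5 h = 2003-04-10 05:00.
2003-04-10 05:00 + 5 h = 2003-04-10 10:00.
2003-04-10 10:00 + 5 h = 2003-04-10 15:00.
2003-04-10 15:00 + 5 h = 2003-04-10 20:00.
2003-04-10 20:00 + 5 h = 2003-04-11 01:00.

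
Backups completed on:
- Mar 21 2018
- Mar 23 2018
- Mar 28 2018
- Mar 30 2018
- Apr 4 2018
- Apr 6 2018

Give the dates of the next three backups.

Gaps: 2, 5, 2, 5, 2 days — not constant, but cyclic with period 2.
The events fall on every Wednesday and Friday.
Next Wednesday: Apr 11 2018.
Next Friday: Apr 13 2018.
Next Wednesday: Apr 18 2018.

Apr 11 2018, Apr 13 2018, Apr 18 2018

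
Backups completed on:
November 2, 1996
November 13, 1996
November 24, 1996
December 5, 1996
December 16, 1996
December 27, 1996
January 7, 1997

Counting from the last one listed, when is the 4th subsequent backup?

February 20, 1997

The spacing is 11, 11, 11, 11, 11, 11 days — always 11 days.
January 7, 1997 + 11 days = January 18, 1997.
January 18, 1997 + 11 days = January 29, 1997.
January 29, 1997 + 11 days = February 9, 1997.
February 9, 1997 + 11 days = February 20, 1997.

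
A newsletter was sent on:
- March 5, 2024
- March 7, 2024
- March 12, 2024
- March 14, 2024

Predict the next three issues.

The gap pattern 2, 5, 2 repeats every 2 events.
These are the Tuesdays and Thursdays of each week.
Next Tuesday: March 19, 2024.
Next Thursday: March 21, 2024.
Next Tuesday: March 26, 2024.

March 19, 2024; March 21, 2024; March 26, 2024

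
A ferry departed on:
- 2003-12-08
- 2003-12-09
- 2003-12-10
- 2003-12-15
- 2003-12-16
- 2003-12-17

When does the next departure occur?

Gaps: 1, 1, 5, 1, 1 days — not constant, but cyclic with period 3.
The events fall on every Monday, Tuesday and Wednesday.
Next Monday: 2003-12-22.

2003-12-22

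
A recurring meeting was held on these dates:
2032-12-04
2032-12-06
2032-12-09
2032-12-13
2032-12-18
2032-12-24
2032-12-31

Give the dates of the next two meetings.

2033-01-08, 2033-01-17

The spacing grows by 1 each time: 2, 3, 4, 5, 6, 7 days.
Next gap: 8 days. 2032-12-31 + 8 days = 2033-01-08.
Next gap: 9 days. 2033-01-08 + 9 days = 2033-01-17.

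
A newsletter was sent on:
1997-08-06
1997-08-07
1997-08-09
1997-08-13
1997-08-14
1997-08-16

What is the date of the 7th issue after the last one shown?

1997-09-03

The gap pattern 1, 2, 4, 1, 2 repeats every 3 events.
These are the Wednesdays, Thursdays and Saturdays of each week.
The following Wednesday is 1997-08-20.
The following Thursday is 1997-08-21.
Next Saturday: 1997-08-23.
Next Wednesday: 1997-08-27.
Next Thursday: 1997-08-28.
The following Saturday is 1997-08-30.
Next Wednesday: 1997-09-03.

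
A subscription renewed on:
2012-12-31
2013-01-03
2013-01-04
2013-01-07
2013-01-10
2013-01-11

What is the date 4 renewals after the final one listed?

Every event lands on a Monday or Thursday or Friday (gaps cycle 3, 1, 3, 3, 1).
So the schedule is: every Monday, Thursday and Friday.
Next Monday: 2013-01-14.
Next Thursday: 2013-01-17.
Next Friday: 2013-01-18.
Next Monday: 2013-01-21.

2013-01-21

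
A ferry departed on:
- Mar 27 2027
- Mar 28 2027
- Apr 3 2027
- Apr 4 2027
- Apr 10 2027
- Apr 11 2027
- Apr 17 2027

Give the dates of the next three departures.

Apr 18 2027, Apr 24 2027, Apr 25 2027

The gap pattern 1, 6, 1, 6, 1, 6 repeats every 2 events.
These are the Saturdays and Sundays of each week.
Next Sunday: Apr 18 2027.
Next Saturday: Apr 24 2027.
The following Sunday is Apr 25 2027.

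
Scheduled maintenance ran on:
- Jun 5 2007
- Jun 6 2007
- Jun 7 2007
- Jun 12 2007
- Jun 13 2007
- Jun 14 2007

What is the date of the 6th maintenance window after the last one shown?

Gaps: 1, 1, 5, 1, 1 days — not constant, but cyclic with period 3.
The events fall on every Tuesday, Wednesday and Thursday.
The following Tuesday is Jun 19 2007.
Next Wednesday: Jun 20 2007.
The following Thursday is Jun 21 2007.
The following Tuesday is Jun 26 2007.
The following Wednesday is Jun 27 2007.
The following Thursday is Jun 28 2007.

Jun 28 2007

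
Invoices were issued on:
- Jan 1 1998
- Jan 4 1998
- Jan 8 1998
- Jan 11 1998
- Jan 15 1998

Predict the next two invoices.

Jan 18 1998, Jan 22 1998

The gap pattern 3, 4, 3, 4 repeats every 2 events.
These are the Thursdays and Sundays of each week.
Next Sunday: Jan 18 1998.
The following Thursday is Jan 22 1998.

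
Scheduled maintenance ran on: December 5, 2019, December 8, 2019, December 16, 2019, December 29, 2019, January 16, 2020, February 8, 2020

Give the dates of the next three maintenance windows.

The spacing grows by 5 each time: 3, 8, 13, 18, 23 days.
Next gap: 28 days. February 8, 2020 + 28 days = March 7, 2020.
Next gap: 33 days. March 7, 2020 + 33 days = April 9, 2020.
Next gap: 38 days. April 9, 2020 + 38 days = May 17, 2020.

March 7, 2020; April 9, 2020; May 17, 2020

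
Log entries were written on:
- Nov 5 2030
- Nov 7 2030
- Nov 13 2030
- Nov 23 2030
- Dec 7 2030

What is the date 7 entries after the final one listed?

Jul 5 2031

Gaps: 2, 6, 10, 14 days — each gap is 4 larger than the previous one.
Next gap: 18 days. Dec 7 2030 + 18 days = Dec 25 2030.
Next gap: 22 days. Dec 25 2030 + 22 days = Jan 16 2031.
Next gap: 26 days. Jan 16 2031 + 26 days = Feb 11 2031.
Next gap: 30 days. Feb 11 2031 + 30 days = Mar 13 2031.
Next gap: 34 days. Mar 13 2031 + 34 days = Apr 16 2031.
Next gap: 38 days. Apr 16 2031 + 38 days = May 24 2031.
Next gap: 42 days. May 24 2031 + 42 days = Jul 5 2031.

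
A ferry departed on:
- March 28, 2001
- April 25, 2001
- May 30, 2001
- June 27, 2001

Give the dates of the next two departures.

July 25, 2001; August 29, 2001

Every date is a Wednesday; gaps 28, 35, 28 days.
Each is the last Wednesday of its month (at least one falls on the 29th or later, ruling out '4th Wednesday').
July 2001 ends with Wednesday July 25, 2001.
Last Wednesday of August 2001: August 29, 2001.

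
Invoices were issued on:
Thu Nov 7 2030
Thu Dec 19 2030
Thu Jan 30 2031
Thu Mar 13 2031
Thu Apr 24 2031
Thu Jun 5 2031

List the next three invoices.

The spacing is 42, 42, 42, 42, 42 days — always 42 days.
Thu Jun 5 2031 + 42 days = Thu Jul 17 2031.
Thu Jul 17 2031 + 42 days = Thu Aug 28 2031.
Thu Aug 28 2031 + 42 days = Thu Oct 9 2031.

Thu Jul 17 2031, Thu Aug 28 2031, Thu Oct 9 2031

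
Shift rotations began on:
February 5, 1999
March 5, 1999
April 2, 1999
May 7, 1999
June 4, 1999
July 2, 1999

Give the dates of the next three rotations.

All dates are Fridays, 28, 28, 35, 28, 28 days apart.
Specifically, the 1st Friday of each month.
August 1999 — 1st Friday is August 6, 1999.
September 1999 — 1st Friday is September 3, 1999.
October 1999 — 1st Friday is October 1, 1999.

August 6, 1999; September 3, 1999; October 1, 1999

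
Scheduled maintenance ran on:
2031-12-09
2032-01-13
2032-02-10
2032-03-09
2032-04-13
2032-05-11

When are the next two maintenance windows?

2032-06-08, 2032-07-13

Gaps: 35, 28, 28, 35, 28 days — a mix of 28 and 35. Every date is a Tuesday.
Each is the 2nd Tuesday of its month.
June 2032 — 2nd Tuesday is 2032-06-08.
2nd Tuesday of July 2032: 2032-07-13.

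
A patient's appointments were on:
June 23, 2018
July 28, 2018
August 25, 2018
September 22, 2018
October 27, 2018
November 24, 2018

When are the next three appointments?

All dates are Saturdays, 35, 28, 28, 35, 28 days apart.
Specifically, the 4th Saturday of each month.
December 2018 — 4th Saturday is December 22, 2018.
January 2019 — 4th Saturday is January 26, 2019.
February 2019 — 4th Saturday is February 23, 2019.

December 22, 2018; January 26, 2019; February 23, 2019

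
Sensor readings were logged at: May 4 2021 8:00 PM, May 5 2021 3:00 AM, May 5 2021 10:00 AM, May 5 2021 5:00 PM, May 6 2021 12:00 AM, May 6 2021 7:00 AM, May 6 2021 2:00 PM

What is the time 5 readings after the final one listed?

May 8 2021 1:00 AM

The interval is a steady 7 hours (7, 7, 7, 7, 7, 7).
May 6 2021 2:00 PM + 7 h = May 6 2021 9:00 PM.
May 6 2021 9:00 PM + 7 h = May 7 2021 4:00 AM.
May 7 2021 4:00 AM + 7 h = May 7 2021 11:00 AM.
May 7 2021 11:00 AM + 7 h = May 7 2021 6:00 PM.
May 7 2021 6:00 PM + 7 h = May 8 2021 1:00 AM.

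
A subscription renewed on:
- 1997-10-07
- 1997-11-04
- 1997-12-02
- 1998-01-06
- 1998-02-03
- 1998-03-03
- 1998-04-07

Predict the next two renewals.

1998-05-05, 1998-06-02

Gaps: 28, 28, 35, 28, 28, 35 days — a mix of 28 and 35. Every date is a Tuesday.
Each is the 1st Tuesday of its month.
1st Tuesday of May 1998: 1998-05-05.
1st Tuesday of June 1998: 1998-06-02.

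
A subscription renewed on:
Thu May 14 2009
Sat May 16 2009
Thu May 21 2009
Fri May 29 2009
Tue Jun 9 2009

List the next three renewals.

Gaps: 2, 5, 8, 11 days — each gap is 3 larger than the previous one.
Next gap: 14 days. Tue Jun 9 2009 + 14 days = Tue Jun 23 2009.
Next gap: 17 days. Tue Jun 23 2009 + 17 days = Fri Jul 10 2009.
Next gap: 20 days. Fri Jul 10 2009 + 20 days = Thu Jul 30 2009.

Tue Jun 23 2009, Fri Jul 10 2009, Thu Jul 30 2009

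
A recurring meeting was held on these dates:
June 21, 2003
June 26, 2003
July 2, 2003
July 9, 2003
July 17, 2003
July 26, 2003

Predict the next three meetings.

August 5, 2003; August 16, 2003; August 28, 2003

The spacing grows by 1 each time: 5, 6, 7, 8, 9 days.
Next gap: 10 days. July 26, 2003 + 10 days = August 5, 2003.
Next gap: 11 days. August 5, 2003 + 11 days = August 16, 2003.
Next gap: 12 days. August 16, 2003 + 12 days = August 28, 2003.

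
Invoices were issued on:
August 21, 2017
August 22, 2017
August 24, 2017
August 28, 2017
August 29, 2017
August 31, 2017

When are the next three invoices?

The gap pattern 1, 2, 4, 1, 2 repeats every 3 events.
These are the Mondays, Tuesdays and Thursdays of each week.
Next Monday: September 4, 2017.
Next Tuesday: September 5, 2017.
The following Thursday is September 7, 2017.

September 4, 2017; September 5, 2017; September 7, 2017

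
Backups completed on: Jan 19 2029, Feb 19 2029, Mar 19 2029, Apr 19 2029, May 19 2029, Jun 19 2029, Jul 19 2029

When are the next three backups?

Gaps: 31, 28, 31, 30, 31, 30 days — not constant. Every event is on the 19th of the month.
Pattern: the 19th of each month.
Next: August 2029 → Aug 19 2029.
September 2029: Sep 19 2029.
Next: October 2029 → Oct 19 2029.

Aug 19 2029, Sep 19 2029, Oct 19 2029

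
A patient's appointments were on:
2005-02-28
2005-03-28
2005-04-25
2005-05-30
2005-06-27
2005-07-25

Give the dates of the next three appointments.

2005-08-29, 2005-09-26, 2005-10-31

All Mondays; the gaps (28, 28, 35, 28, 28) vary with month length.
This is the last Monday of each month.
August 2005 ends with Monday 2005-08-29.
Last Monday of September 2005: 2005-09-26.
Last Monday of October 2005: 2005-10-31.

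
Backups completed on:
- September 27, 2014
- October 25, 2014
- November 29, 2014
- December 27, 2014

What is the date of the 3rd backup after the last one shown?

These are Saturdays with 28, 35, 28-day gaps.
Each is the final Saturday of its month — November 29, 2014 is past the 28th, so '4th Saturday' doesn't fit.
Last Saturday of January 2015: January 31, 2015.
February 2015 ends with Saturday February 28, 2015.
March 2015 ends with Saturday March 28, 2015.

March 28, 2015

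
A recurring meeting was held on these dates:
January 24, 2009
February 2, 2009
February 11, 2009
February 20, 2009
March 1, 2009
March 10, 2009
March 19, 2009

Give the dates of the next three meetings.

The spacing is 9, 9, 9, 9, 9, 9 days — always 9 days.
March 19, 2009 + 9 days = March 28, 2009.
March 28, 2009 + 9 days = April 6, 2009.
April 6, 2009 + 9 days = April 15, 2009.

March 28, 2009; April 6, 2009; April 15, 2009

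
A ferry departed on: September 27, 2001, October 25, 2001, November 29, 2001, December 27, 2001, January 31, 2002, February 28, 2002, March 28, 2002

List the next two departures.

April 25, 2002; May 30, 2002

Every date is a Thursday; gaps 28, 35, 28, 35, 28, 28 days.
Each is the last Thursday of its month (at least one falls on the 29th or later, ruling out '4th Thursday').
April 2002 ends with Thursday April 25, 2002.
May 2002 ends with Thursday May 30, 2002.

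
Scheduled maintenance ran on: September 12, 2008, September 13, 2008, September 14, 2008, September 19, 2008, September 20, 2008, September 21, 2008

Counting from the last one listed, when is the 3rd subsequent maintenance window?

September 28, 2008

The gap pattern 1, 1, 5, 1, 1 repeats every 3 events.
These are the Fridays, Saturdays and Sundays of each week.
The following Friday is September 26, 2008.
The following Saturday is September 27, 2008.
The following Sunday is September 28, 2008.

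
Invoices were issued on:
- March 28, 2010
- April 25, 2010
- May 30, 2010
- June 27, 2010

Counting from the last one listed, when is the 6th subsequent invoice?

December 26, 2010

All Sundays; the gaps (28, 35, 28) vary with month length.
This is the last Sunday of each month.
July 2010 ends with Sunday July 25, 2010.
Last Sunday of August 2010: August 29, 2010.
Last Sunday of September 2010: September 26, 2010.
Last Sunday of October 2010: October 31, 2010.
November 2010 ends with Sunday November 28, 2010.
December 2010 ends with Sunday December 26, 2010.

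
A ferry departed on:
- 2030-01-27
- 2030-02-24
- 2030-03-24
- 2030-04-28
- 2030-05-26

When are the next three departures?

2030-06-23, 2030-07-28, 2030-08-25

Gaps: 28, 28, 35, 28 days — a mix of 28 and 35. Every date is a Sunday.
Each is the 4th Sunday of its month.
June 2030 — 4th Sunday is 2030-06-23.
4th Sunday of July 2030: 2030-07-28.
August 2030 — 4th Sunday is 2030-08-25.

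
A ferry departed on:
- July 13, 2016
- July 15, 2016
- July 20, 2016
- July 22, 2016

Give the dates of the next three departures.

July 27, 2016; July 29, 2016; August 3, 2016

Gaps: 2, 5, 2 days — not constant, but cyclic with period 2.
The events fall on every Wednesday and Friday.
Next Wednesday: July 27, 2016.
Next Friday: July 29, 2016.
The following Wednesday is August 3, 2016.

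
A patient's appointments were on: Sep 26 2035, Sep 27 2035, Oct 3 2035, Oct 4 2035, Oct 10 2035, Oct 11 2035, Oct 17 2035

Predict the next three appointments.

Every event lands on a Wednesday or Thursday (gaps cycle 1, 6, 1, 6, 1, 6).
So the schedule is: every Wednesday and Thursday.
The following Thursday is Oct 18 2035.
The following Wednesday is Oct 24 2035.
Next Thursday: Oct 25 2035.

Oct 18 2035, Oct 24 2035, Oct 25 2035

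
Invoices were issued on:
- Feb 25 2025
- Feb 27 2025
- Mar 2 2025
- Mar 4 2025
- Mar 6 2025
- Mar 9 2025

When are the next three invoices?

The gap pattern 2, 3, 2, 2, 3 repeats every 3 events.
These are the Tuesdays, Thursdays and Sundays of each week.
The following Tuesday is Mar 11 2025.
The following Thursday is Mar 13 2025.
The following Sunday is Mar 16 2025.

Mar 11 2025, Mar 13 2025, Mar 16 2025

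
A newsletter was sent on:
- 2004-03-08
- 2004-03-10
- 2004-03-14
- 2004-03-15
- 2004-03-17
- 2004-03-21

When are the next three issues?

The gap pattern 2, 4, 1, 2, 4 repeats every 3 events.
These are the Mondays, Wednesdays and Sundays of each week.
Next Monday: 2004-03-22.
Next Wednesday: 2004-03-24.
The following Sunday is 2004-03-28.

2004-03-22, 2004-03-24, 2004-03-28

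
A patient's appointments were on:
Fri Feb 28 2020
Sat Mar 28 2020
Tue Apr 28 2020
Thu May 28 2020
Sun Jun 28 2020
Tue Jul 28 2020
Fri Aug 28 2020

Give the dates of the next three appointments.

The day-of-month is always 28 (29, 31, 30, 31, 30, 31 days between events).
So this recurs on the 28th of each month.
September 2020: Mon Sep 28 2020.
Next: October 2020 → Wed Oct 28 2020.
Next: November 2020 → Sat Nov 28 2020.

Mon Sep 28 2020, Wed Oct 28 2020, Sat Nov 28 2020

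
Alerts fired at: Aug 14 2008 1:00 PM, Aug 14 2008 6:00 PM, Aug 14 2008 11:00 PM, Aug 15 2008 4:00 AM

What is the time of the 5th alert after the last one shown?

Spacing: 5, 5, 5 h — constant 5 h.
Aug 15 2008 4:00 AM + 5 h = Aug 15 2008 9:00 AM.
Aug 15 2008 9:00 AM + 5 h = Aug 15 2008 2:00 PM.
Aug 15 2008 2:00 PM + 5 h = Aug 15 2008 7:00 PM.
Aug 15 2008 7:00 PM + 5 h = Aug 16 2008 12:00 AM.
Aug 16 2008 12:00 AM + 5 h = Aug 16 2008 5:00 AM.

Aug 16 2008 5:00 AM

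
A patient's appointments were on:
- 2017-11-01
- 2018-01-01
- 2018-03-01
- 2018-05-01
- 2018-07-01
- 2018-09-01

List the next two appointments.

2018-11-01, 2019-01-01

The day-of-month is always 1 (61, 59, 61, 61, 62 days between events).
So this recurs on the 1st of every 2 months.
Next: November 2018 → 2018-11-01.
Next: January 2019 → 2019-01-01.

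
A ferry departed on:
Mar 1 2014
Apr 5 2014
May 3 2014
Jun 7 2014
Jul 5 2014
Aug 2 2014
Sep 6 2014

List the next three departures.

Oct 4 2014, Nov 1 2014, Dec 6 2014

All dates are Saturdays, 35, 28, 35, 28, 28, 35 days apart.
Specifically, the 1st Saturday of each month.
October 2014 — 1st Saturday is Oct 4 2014.
November 2014 — 1st Saturday is Nov 1 2014.
December 2014 — 1st Saturday is Dec 6 2014.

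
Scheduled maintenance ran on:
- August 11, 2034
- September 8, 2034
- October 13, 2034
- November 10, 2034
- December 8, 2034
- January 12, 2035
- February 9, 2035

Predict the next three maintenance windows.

These are Fridays at 28- or 35-day spacing (28, 35, 28, 28, 35, 28).
The pattern: 2nd Friday of the month.
March 2035 — 2nd Friday is March 9, 2035.
2nd Friday of April 2035: April 13, 2035.
2nd Friday of May 2035: May 11, 2035.

March 9, 2035; April 13, 2035; May 11, 2035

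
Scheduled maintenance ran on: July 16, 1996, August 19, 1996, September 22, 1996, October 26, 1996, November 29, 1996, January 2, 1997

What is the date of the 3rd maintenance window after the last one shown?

The spacing is 34, 34, 34, 34, 34 days — always 34 days.
January 2, 1997 + 34 days = February 5, 1997.
February 5, 1997 + 34 days = March 11, 1997.
March 11, 1997 + 34 days = April 14, 1997.

April 14, 1997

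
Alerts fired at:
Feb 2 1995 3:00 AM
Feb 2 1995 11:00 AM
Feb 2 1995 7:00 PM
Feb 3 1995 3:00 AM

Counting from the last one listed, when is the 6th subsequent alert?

Spacing: 8, 8, 8 h — constant 8 h.
Feb 3 1995 3:00 AM + 8 h = Feb 3 1995 11:00 AM.
Feb 3 1995 11:00 AM + 8 h = Feb 3 1995 7:00 PM.
Feb 3 1995 7:00 PM + 8 h = Feb 4 1995 3:00 AM.
Feb 4 1995 3:00 AM + 8 h = Feb 4 1995 11:00 AM.
Feb 4 1995 11:00 AM + 8 h = Feb 4 1995 7:00 PM.
Feb 4 1995 7:00 PM + 8 h = Feb 5 1995 3:00 AM.

Feb 5 1995 3:00 AM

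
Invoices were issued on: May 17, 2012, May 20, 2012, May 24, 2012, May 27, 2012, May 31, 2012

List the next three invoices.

June 3, 2012; June 7, 2012; June 10, 2012

Every event lands on a Thursday or Sunday (gaps cycle 3, 4, 3, 4).
So the schedule is: every Thursday and Sunday.
The following Sunday is June 3, 2012.
Next Thursday: June 7, 2012.
Next Sunday: June 10, 2012.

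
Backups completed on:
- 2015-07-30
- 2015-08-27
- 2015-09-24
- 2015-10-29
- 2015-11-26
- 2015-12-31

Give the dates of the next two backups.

Every date is a Thursday; gaps 28, 28, 35, 28, 35 days.
Each is the last Thursday of its month (at least one falls on the 29th or later, ruling out '4th Thursday').
Last Thursday of January 2016: 2016-01-28.
February 2016 ends with Thursday 2016-02-25.

2016-01-28, 2016-02-25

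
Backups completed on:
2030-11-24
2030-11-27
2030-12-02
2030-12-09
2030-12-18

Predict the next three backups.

Gaps: 3, 5, 7, 9 days — each gap is 2 larger than the previous one.
Next gap: 11 days. 2030-12-18 + 11 days = 2030-12-29.
Next gap: 13 days. 2030-12-29 + 13 days = 2031-01-11.
Next gap: 15 days. 2031-01-11 + 15 days = 2031-01-26.

2030-12-29, 2031-01-11, 2031-01-26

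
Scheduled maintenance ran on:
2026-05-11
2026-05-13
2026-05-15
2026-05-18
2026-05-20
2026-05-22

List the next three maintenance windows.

Every event lands on a Monday or Wednesday or Friday (gaps cycle 2, 2, 3, 2, 2).
So the schedule is: every Monday, Wednesday and Friday.
The following Monday is 2026-05-25.
The following Wednesday is 2026-05-27.
The following Friday is 2026-05-29.

2026-05-25, 2026-05-27, 2026-05-29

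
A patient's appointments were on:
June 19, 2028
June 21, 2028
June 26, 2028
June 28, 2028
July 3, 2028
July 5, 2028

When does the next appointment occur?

The gap pattern 2, 5, 2, 5, 2 repeats every 2 events.
These are the Mondays and Wednesdays of each week.
The following Monday is July 10, 2028.

July 10, 2028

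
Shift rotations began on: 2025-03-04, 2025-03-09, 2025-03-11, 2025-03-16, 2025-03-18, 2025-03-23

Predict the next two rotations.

Gaps: 5, 2, 5, 2, 5 days — not constant, but cyclic with period 2.
The events fall on every Tuesday and Sunday.
The following Tuesday is 2025-03-25.
The following Sunday is 2025-03-30.

2025-03-25, 2025-03-30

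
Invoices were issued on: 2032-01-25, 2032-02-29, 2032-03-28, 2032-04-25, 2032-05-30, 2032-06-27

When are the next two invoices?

All Sundays; the gaps (35, 28, 28, 35, 28) vary with month length.
This is the last Sunday of each month.
Last Sunday of July 2032: 2032-07-25.
August 2032 ends with Sunday 2032-08-29.

2032-07-25, 2032-08-29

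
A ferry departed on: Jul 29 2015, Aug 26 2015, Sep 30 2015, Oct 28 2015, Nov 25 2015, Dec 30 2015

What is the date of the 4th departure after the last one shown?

All Wednesdays; the gaps (28, 35, 28, 28, 35) vary with month length.
This is the last Wednesday of each month.
Last Wednesday of January 2016: Jan 27 2016.
Last Wednesday of February 2016: Feb 24 2016.
March 2016 ends with Wednesday Mar 30 2016.
Last Wednesday of April 2016: Apr 27 2016.

Apr 27 2016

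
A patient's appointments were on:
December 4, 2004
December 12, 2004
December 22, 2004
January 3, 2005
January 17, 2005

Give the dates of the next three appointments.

Intervals are 8, 10, 12, 14 days — an arithmetic progression with common difference 2.
Next gap: 16 days. January 17, 2005 + 16 days = February 2, 2005.
Next gap: 18 days. February 2, 2005 + 18 days = February 20, 2005.
Next gap: 20 days. February 20, 2005 + 20 days = March 12, 2005.

February 2, 2005; February 20, 2005; March 12, 2005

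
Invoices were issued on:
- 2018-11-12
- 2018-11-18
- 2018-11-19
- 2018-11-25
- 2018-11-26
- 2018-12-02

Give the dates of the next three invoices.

Gaps: 6, 1, 6, 1, 6 days — not constant, but cyclic with period 2.
The events fall on every Monday and Sunday.
Next Monday: 2018-12-03.
Next Sunday: 2018-12-09.
The following Monday is 2018-12-10.

2018-12-03, 2018-12-09, 2018-12-10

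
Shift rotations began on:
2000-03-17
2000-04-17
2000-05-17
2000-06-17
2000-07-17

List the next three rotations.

2000-08-17, 2000-09-17, 2000-10-17

Each date is the 17th; the gaps (31, 30, 31, 30) track the month lengths.
The rule is the 17th of each month.
August 2000: 2000-08-17.
Next: September 2000 → 2000-09-17.
Next: October 2000 → 2000-10-17.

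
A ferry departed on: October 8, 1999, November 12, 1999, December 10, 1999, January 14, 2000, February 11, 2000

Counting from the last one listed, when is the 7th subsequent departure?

These are Fridays at 28- or 35-day spacing (35, 28, 35, 28).
The pattern: 2nd Friday of the month.
2nd Friday of March 2000: March 10, 2000.
2nd Friday of April 2000: April 14, 2000.
2nd Friday of May 2000: May 12, 2000.
June 2000 — 2nd Friday is June 9, 2000.
July 2000 — 2nd Friday is July 14, 2000.
August 2000 — 2nd Friday is August 11, 2000.
2nd Friday of September 2000: September 8, 2000.

September 8, 2000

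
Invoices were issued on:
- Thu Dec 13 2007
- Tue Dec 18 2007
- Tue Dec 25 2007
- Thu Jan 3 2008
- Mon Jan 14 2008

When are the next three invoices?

The spacing grows by 2 each time: 5, 7, 9, 11 days.
Next gap: 13 days. Mon Jan 14 2008 + 13 days = Sun Jan 27 2008.
Next gap: 15 days. Sun Jan 27 2008 + 15 days = Mon Feb 11 2008.
Next gap: 17 days. Mon Feb 11 2008 + 17 days = Thu Feb 28 2008.

Sun Jan 27 2008, Mon Feb 11 2008, Thu Feb 28 2008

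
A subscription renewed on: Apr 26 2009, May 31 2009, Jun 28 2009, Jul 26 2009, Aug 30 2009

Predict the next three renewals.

Sep 27 2009, Oct 25 2009, Nov 29 2009

Every date is a Sunday; gaps 35, 28, 28, 35 days.
Each is the last Sunday of its month (at least one falls on the 29th or later, ruling out '4th Sunday').
September 2009 ends with Sunday Sep 27 2009.
October 2009 ends with Sunday Oct 25 2009.
November 2009 ends with Sunday Nov 29 2009.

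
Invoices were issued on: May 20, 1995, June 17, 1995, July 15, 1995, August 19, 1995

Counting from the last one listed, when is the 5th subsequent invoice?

All dates are Saturdays, 28, 28, 35 days apart.
Specifically, the 3rd Saturday of each month.
September 1995 — 3rd Saturday is September 16, 1995.
3rd Saturday of October 1995: October 21, 1995.
November 1995 — 3rd Saturday is November 18, 1995.
December 1995 — 3rd Saturday is December 16, 1995.
January 1996 — 3rd Saturday is January 20, 1996.

January 20, 1996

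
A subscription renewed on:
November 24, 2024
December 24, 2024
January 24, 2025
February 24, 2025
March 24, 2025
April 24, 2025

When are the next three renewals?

Gaps: 30, 31, 31, 28, 31 days — not constant. Every event is on the 24th of the month.
Pattern: the 24th of each month.
May 2025: May 24, 2025.
Next: June 2025 → June 24, 2025.
July 2025: July 24, 2025.

May 24, 2025; June 24, 2025; July 24, 2025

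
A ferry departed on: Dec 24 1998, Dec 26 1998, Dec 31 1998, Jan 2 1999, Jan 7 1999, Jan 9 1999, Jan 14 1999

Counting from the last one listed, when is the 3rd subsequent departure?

Jan 23 1999

Gaps: 2, 5, 2, 5, 2, 5 days — not constant, but cyclic with period 2.
The events fall on every Thursday and Saturday.
Next Saturday: Jan 16 1999.
The following Thursday is Jan 21 1999.
Next Saturday: Jan 23 1999.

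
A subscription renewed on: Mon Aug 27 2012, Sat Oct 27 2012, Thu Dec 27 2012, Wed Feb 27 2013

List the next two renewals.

Each date is the 27th; the gaps (61, 61, 62) track the month lengths.
The rule is the 27th of every 2 months.
Next: April 2013 → Sat Apr 27 2013.
Next: June 2013 → Thu Jun 27 2013.

Sat Apr 27 2013, Thu Jun 27 2013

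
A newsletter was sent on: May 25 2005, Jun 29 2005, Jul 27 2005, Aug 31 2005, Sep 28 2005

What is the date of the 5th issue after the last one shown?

Feb 22 2006

Every date is a Wednesday; gaps 35, 28, 35, 28 days.
Each is the last Wednesday of its month (at least one falls on the 29th or later, ruling out '4th Wednesday').
Last Wednesday of October 2005: Oct 26 2005.
Last Wednesday of November 2005: Nov 30 2005.
December 2005 ends with Wednesday Dec 28 2005.
Last Wednesday of January 2006: Jan 25 2006.
Last Wednesday of February 2006: Feb 22 2006.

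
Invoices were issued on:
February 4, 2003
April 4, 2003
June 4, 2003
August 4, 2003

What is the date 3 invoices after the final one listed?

February 4, 2004

Gaps: 59, 61, 61 days — not constant. Every event is on the 4th of the month.
Pattern: the 4th of every 2 months.
Next: October 2003 → October 4, 2003.
Next: December 2003 → December 4, 2003.
February 2004: February 4, 2004.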